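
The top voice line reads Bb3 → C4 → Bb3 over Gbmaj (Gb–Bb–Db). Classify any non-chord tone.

The harmony at that moment is Gb major triad (Gb, Bb, Db); C4 is not a chord tone.
It is approached by step up from Bb3 and left by step down to Bb3.
Step away and step back to the same note — a neighbor tone (upper neighbor).

C4 is a neighbor tone.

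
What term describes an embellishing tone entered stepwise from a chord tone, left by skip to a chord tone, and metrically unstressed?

Approach: by step. Departure: by leap. Metric position: weak.
Step in, leap out, from a weak position — an escape tone (échappée). (It is the mirror image of the appoggiatura, which leaps in and steps out on a strong beat.)

Escape tone.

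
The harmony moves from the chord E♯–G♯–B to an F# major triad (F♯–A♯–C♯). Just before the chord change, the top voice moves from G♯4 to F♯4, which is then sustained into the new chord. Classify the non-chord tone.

The harmony at that moment is E♯ diminished triad (E♯, G♯, B); F♯4 is not a chord tone.
It is approached by step down from G♯4 and then sustained as the same pitch into the next harmony.
Arriving early and becoming a chord tone when the harmony changes — an anticipation.

F♯4 is an anticipation.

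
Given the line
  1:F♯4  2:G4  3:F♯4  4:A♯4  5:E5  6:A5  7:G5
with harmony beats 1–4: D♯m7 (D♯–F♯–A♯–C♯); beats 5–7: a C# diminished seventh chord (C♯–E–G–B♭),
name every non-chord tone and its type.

The harmony at that moment is D♯ minor seventh chord (D♯, F♯, A♯, C♯); G4 is not a chord tone.
It is approached by step up from F♯4 and left by step down to F♯4.
Step away and step back to the same note — a neighbor tone (upper neighbor).
The harmony at that moment is C♯ diminished seventh chord (C♯, E, G, B♭); A5 is not a chord tone.
It is approached by leap up from E5 and left by step down to G5.
Leap in, step out — an appoggiatura.

G4 (beat 2) — neighbor tone; A5 (beat 6) — appoggiatura.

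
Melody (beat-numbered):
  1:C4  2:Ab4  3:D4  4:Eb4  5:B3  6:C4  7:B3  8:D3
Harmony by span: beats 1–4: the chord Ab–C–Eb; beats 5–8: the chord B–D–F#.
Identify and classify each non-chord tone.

D4 (beat 3) — appoggiatura; C4 (beat 6) — neighbor tone.

The harmony at that moment is Ab major triad (Ab, C, Eb); D4 is not a chord tone.
It is approached by leap down from Ab4 and left by step up to Eb4.
Leap in, step out — an appoggiatura.
The harmony at that moment is B minor triad (B, D, F#); C4 is not a chord tone.
It is approached by step up from B3 and left by step down to B3.
Step away and step back to the same note — a neighbor tone (upper neighbor).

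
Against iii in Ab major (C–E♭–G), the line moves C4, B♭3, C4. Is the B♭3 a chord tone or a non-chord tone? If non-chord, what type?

Non-chord tone — a neighbor tone.

The harmony at that moment is C minor triad (C, E♭, G); B♭3 is not a chord tone.
It is approached by step down from C4 and left by step up to C4.
Step away and step back to the same note — a neighbor tone (lower neighbor).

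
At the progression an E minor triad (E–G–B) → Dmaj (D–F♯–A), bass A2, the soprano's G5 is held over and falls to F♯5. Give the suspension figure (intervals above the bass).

7–6 suspension.

At the second chord the bass is A2. The suspended G5 lies a seventh above the bass; after resolving down by step to F♯5, the interval above the bass becomes a sixth.
Suspension figures are named by those two intervals: 7–6.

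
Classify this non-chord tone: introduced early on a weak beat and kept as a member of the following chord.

Anticipation.

Approach: ahead of the chord change (typically by step), so it is dissonant against the current harmony. Departure: none — the same pitch is restated or held and is a chord tone of the new harmony.
Dissonant first, consonant once the harmony catches up: the note simply arrives early — an anticipation. (The reverse timing, consonant first and dissonant after the change, would be a suspension or retardation.)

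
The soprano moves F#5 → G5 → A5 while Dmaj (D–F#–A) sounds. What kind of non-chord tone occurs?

The harmony at that moment is D major triad (D, F#, A); G5 is not a chord tone.
It is approached by step up from F#5 and left by step up to A5.
Step in, step out in the same direction — a passing tone.

G5 is a passing tone.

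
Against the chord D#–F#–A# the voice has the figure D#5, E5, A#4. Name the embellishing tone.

The harmony at that moment is D# minor triad (D#, F#, A#); E5 is not a chord tone.
It is approached by step up from D#5 and left by leap down to A#4.
Step in, leap out — an escape tone.

E5 is an escape tone.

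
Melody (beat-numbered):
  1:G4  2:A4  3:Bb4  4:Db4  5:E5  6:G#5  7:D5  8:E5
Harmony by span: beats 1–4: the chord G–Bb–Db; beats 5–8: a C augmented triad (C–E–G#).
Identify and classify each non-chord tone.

A4 (beat 2) — passing tone; D5 (beat 7) — appoggiatura.

The harmony at that moment is G diminished triad (G, Bb, Db); A4 is not a chord tone.
It is approached by step up from G4 and left by step up to Bb4.
Step in, step out in the same direction — a passing tone.
The harmony at that moment is C augmented triad (C, E, G#); D5 is not a chord tone.
It is approached by leap down from G#5 and left by step up to E5.
Leap in, step out — an appoggiatura.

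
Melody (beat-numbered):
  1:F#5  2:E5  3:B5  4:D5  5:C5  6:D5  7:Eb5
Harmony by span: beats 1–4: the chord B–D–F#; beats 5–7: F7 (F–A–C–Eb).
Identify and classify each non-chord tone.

The harmony at that moment is B minor triad (B, D, F#); E5 is not a chord tone.
It is approached by step down from F#5 and left by leap up to B5.
Step in, leap out — an escape tone.
The harmony at that moment is F dominant seventh chord (F, A, C, Eb); D5 is not a chord tone.
It is approached by step up from C5 and left by step up to Eb5.
Step in, step out in the same direction — a passing tone.

E5 (beat 2) — escape tone; D5 (beat 6) — passing tone.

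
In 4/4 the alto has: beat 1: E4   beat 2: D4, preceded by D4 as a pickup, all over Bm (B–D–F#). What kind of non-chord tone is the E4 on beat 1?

The harmony at that moment is B minor triad (B, D, F#); E4 is not a chord tone.
It is approached by step up from D4 and left by step down to D4.
Step away and step back to the same note — a neighbor tone (upper neighbor).

Upper neighbor tone.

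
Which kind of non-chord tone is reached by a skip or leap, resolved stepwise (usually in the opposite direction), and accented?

Approach: by leap. Departure: by step. Metric position: strong.
Leap in, step out, in a metrically strong position — an appoggiatura. (It is the mirror image of the escape tone, which steps in and leaps out from a weak position.)

Appoggiatura.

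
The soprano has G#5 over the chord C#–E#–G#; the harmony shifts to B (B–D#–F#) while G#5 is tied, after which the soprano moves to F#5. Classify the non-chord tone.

G#5 is a suspension.

The harmony at that moment is B major triad (B, D#, F#); G#5 is not a chord tone.
It is held over (the same pitch as the preceding G#5) and left by step down to F#5.
Held over from the previous chord and resolving down by step — a suspension.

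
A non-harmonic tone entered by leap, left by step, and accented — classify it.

Approach: by leap. Departure: by step. Metric position: strong.
Leap in, step out, in a metrically strong position — an appoggiatura. (It is the mirror image of the escape tone, which steps in and leaps out from a weak position.)

Appoggiatura.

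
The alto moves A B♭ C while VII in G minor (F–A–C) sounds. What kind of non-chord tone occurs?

The harmony at that moment is F major triad (F, A, C); B♭ is not a chord tone.
It is approached by step up from A and left by step up to C.
Step in, step out in the same direction — a passing tone.

B♭ is a passing tone.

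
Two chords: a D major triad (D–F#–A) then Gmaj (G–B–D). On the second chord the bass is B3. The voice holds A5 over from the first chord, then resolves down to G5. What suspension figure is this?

7–6 suspension.

At the second chord the bass is B3. The suspended A5 lies a seventh above the bass; after resolving down by step to G5, the interval above the bass becomes a sixth.
Suspension figures are named by those two intervals: 7–6.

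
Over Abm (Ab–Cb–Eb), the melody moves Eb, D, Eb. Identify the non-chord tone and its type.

D is a neighbor tone.

The harmony at that moment is Ab minor triad (Ab, Cb, Eb); D is not a chord tone.
It is approached by step down from Eb and left by step up to Eb.
Step away and step back to the same note — a neighbor tone (lower neighbor).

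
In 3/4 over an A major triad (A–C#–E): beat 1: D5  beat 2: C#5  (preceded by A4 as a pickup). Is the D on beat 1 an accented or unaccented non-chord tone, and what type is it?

Accented appoggiatura.

The harmony at that moment is A major triad (A, C#, E); D5 is not a chord tone.
It is approached by leap up from A4 and left by step down to C#5.
Leap in, step out — an appoggiatura.
It falls on the downbeat, so it is accented.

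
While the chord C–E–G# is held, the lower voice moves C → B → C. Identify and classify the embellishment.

The harmony at that moment is C augmented triad (C, E, G#); B is not a chord tone.
It is approached by step down from C and left by step up to C.
Step away and step back to the same note — a neighbor tone (lower neighbor).

B is a neighbor tone.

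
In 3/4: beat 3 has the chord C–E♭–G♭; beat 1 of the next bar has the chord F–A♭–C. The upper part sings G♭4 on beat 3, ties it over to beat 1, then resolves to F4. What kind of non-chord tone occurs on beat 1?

The harmony at that moment is F minor triad (F, A♭, C); G♭4 is not a chord tone.
It is held over (the same pitch as the preceding G♭4) and left by step down to F4.
Held over from the previous chord and resolving down by step — a suspension.

Suspension.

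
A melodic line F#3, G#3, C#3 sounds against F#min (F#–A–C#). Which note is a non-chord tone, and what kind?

The harmony at that moment is F# minor triad (F#, A, C#); G#3 is not a chord tone.
It is approached by step up from F#3 and left by leap down to C#3.
Step in, leap out — an escape tone.

G#3 is an escape tone.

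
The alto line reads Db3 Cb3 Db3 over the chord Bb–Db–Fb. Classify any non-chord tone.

Cb3 is a neighbor tone.

The harmony at that moment is Bb diminished triad (Bb, Db, Fb); Cb3 is not a chord tone.
It is approached by step down from Db3 and left by step up to Db3.
Step away and step back to the same note — a neighbor tone (lower neighbor).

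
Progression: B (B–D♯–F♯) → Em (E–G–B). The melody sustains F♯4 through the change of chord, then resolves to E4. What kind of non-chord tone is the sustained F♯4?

F♯4 is a suspension.

The harmony at that moment is E minor triad (E, G, B); F♯4 is not a chord tone.
It is held over (the same pitch as the preceding F♯4) and left by step down to E4.
Held over from the previous chord and resolving down by step — a suspension.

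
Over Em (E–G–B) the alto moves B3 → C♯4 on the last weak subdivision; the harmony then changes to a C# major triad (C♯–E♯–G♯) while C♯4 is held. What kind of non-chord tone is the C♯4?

The harmony at that moment is E minor triad (E, G, B); C♯4 is not a chord tone.
It is approached by step up from B3 and then sustained as the same pitch into the next harmony.
Arriving early and becoming a chord tone when the harmony changes — an anticipation.

C♯4 is an anticipation.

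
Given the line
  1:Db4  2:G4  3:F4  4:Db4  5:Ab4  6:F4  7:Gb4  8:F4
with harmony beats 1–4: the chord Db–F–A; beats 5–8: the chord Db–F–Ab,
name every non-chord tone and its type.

G4 (beat 2) — appoggiatura; Gb4 (beat 7) — neighbor tone.

The harmony at that moment is Db augmented triad (Db, F, A); G4 is not a chord tone.
It is approached by leap up from Db4 and left by step down to F4.
Leap in, step out — an appoggiatura.
The harmony at that moment is Db major triad (Db, F, Ab); Gb4 is not a chord tone.
It is approached by step up from F4 and left by step down to F4.
Step away and step back to the same note — a neighbor tone (upper neighbor).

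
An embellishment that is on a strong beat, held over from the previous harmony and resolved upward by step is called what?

Retardation.

Approach: by preparation — the pitch is first a chord tone, then held (tied or repeated) while the harmony changes under it. Departure: up by step. Metric position: strong.
A prepared dissonance that resolves upward by step — a retardation. (The same figure resolving downward would be a suspension.)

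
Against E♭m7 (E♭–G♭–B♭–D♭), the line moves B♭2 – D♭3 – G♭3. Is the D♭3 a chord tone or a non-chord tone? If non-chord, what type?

Chord tone (the seventh of Eb minor seventh chord).

Eb minor seventh chord contains E♭, G♭, B♭, D♭; D♭ is the seventh, so it is a chord tone.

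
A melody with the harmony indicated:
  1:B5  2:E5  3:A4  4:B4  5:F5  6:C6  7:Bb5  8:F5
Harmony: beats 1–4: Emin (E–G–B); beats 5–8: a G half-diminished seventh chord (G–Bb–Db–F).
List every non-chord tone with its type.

A4 (beat 3) — appoggiatura; C6 (beat 6) — appoggiatura.

The harmony at that moment is E minor triad (E, G, B); A4 is not a chord tone.
It is approached by leap down from E5 and left by step up to B4.
Leap in, step out — an appoggiatura.
The harmony at that moment is G half-diminished seventh chord (G, Bb, Db, F); C6 is not a chord tone.
It is approached by leap up from F5 and left by step down to Bb5.
Leap in, step out — an appoggiatura.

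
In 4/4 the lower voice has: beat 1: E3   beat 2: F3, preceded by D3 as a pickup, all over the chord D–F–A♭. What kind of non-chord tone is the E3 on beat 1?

Passing tone.

The harmony at that moment is D diminished triad (D, F, A♭); E3 is not a chord tone.
It is approached by step up from D3 and left by step up to F3.
Step in, step out in the same direction — a passing tone.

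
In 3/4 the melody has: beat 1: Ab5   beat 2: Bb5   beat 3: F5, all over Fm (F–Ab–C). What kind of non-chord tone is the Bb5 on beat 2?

Escape tone.

The harmony at that moment is F minor triad (F, Ab, C); Bb5 is not a chord tone.
It is approached by step up from Ab5 and left by leap down to F5.
Step in, leap out, on a weak beat — an escape tone.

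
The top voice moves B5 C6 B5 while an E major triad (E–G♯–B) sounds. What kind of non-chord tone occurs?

C6 is a neighbor tone.

The harmony at that moment is E major triad (E, G♯, B); C6 is not a chord tone.
It is approached by step up from B5 and left by step down to B5.
Step away and step back to the same note — a neighbor tone (upper neighbor).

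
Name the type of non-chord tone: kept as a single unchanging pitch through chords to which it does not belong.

Pedal tone.

Approach: none. Departure: none — a single pitch is sustained while the chords change around it, passing through harmonies that do not contain it.
No melodic motion at all; the dissonance is created entirely by the moving harmonies against the stationary note — a pedal tone (pedal point).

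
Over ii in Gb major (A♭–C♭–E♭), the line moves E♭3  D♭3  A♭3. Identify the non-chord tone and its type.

D♭3 is an escape tone.

The harmony at that moment is A♭ minor triad (A♭, C♭, E♭); D♭3 is not a chord tone.
It is approached by step down from E♭3 and left by leap up to A♭3.
Step in, leap out — an escape tone.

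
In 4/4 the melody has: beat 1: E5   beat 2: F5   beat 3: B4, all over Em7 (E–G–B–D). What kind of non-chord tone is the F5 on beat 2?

Escape tone.

The harmony at that moment is E minor seventh chord (E, G, B, D); F5 is not a chord tone.
It is approached by step up from E5 and left by leap down to B4.
Step in, leap out, on a weak beat — an escape tone.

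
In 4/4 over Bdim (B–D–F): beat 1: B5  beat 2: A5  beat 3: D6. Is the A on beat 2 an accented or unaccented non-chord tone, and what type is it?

Unaccented escape tone.

The harmony at that moment is B diminished triad (B, D, F); A5 is not a chord tone.
It is approached by step down from B5 and left by leap up to D6.
Step in, leap out — an escape tone.
It falls on a weak beat, so it is unaccented.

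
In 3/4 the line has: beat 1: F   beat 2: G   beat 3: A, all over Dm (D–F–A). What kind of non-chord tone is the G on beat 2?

Passing tone.

The harmony at that moment is D minor triad (D, F, A); G is not a chord tone.
It is approached by step up from F and left by step up to A.
Step in, step out in the same direction — a passing tone.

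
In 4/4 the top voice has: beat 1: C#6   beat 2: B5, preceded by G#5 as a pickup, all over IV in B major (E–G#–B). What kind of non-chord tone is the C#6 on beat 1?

The harmony at that moment is E major triad (E, G#, B); C#6 is not a chord tone.
It is approached by leap up from G#5 and left by step down to B5.
Leap in, step out, metrically accented — an appoggiatura.

Appoggiatura.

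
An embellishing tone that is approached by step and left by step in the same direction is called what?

Passing tone.

Approach: by step. Departure: by step, continuing in the same direction.
Stepwise on both sides with no change of direction means the note fills in the space between two different chord tones — a passing tone. (Had it turned back to its starting note it would be a neighbor tone instead.)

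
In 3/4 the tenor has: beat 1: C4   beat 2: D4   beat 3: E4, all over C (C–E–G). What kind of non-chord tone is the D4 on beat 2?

The harmony at that moment is C major triad (C, E, G); D4 is not a chord tone.
It is approached by step up from C4 and left by step up to E4.
Step in, step out in the same direction — a passing tone.

Passing tone.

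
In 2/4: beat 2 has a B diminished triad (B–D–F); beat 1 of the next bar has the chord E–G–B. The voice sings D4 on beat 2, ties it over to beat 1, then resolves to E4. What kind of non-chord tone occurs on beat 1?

Retardation.

The harmony at that moment is E minor triad (E, G, B); D4 is not a chord tone.
It is held over (the same pitch as the preceding D4) and left by step up to E4.
Held over from the previous chord and resolving up by step — a retardation.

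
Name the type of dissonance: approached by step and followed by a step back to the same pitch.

Approach: by step. Departure: by step in the opposite direction, back to the starting pitch.
Stepwise on both sides but reversing to return to the same chord tone — a neighbor tone. (Had it continued onward in the same direction it would be a passing tone instead.)

Neighbor tone.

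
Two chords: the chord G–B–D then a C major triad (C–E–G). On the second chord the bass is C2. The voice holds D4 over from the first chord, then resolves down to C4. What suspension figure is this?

At the second chord the bass is C2. The suspended D4 lies a ninth above the bass; after resolving down by step to C4, the interval above the bass becomes an octave.
Suspension figures are named by those two intervals: 9–8.

9–8 suspension.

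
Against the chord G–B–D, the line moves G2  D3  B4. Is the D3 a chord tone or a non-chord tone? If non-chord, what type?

G major triad contains G, B, D; D is the fifth, so it is a chord tone.

Chord tone (the fifth of G major triad).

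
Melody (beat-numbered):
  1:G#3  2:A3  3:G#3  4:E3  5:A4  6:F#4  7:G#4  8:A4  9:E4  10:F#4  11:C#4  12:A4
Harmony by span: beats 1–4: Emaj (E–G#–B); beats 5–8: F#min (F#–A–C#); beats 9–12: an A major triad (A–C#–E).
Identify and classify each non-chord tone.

A3 (beat 2) — neighbor tone; G#4 (beat 7) — passing tone; F#4 (beat 10) — escape tone.

The harmony at that moment is E major triad (E, G#, B); A3 is not a chord tone.
It is approached by step up from G#3 and left by step down to G#3.
Step away and step back to the same note — a neighbor tone (upper neighbor).
The harmony at that moment is F# minor triad (F#, A, C#); G#4 is not a chord tone.
It is approached by step up from F#4 and left by step up to A4.
Step in, step out in the same direction — a passing tone.
The harmony at that moment is A major triad (A, C#, E); F#4 is not a chord tone.
It is approached by step up from E4 and left by leap down to C#4.
Step in, leap out — an escape tone.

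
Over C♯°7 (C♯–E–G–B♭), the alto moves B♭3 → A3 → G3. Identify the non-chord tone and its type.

The harmony at that moment is C♯ diminished seventh chord (C♯, E, G, B♭); A3 is not a chord tone.
It is approached by step down from B♭3 and left by step down to G3.
Step in, step out in the same direction — a passing tone.

A3 is a passing tone.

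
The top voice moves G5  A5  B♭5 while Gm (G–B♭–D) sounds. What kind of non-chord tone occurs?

A5 is a passing tone.

The harmony at that moment is G minor triad (G, B♭, D); A5 is not a chord tone.
It is approached by step up from G5 and left by step up to B♭5.
Step in, step out in the same direction — a passing tone.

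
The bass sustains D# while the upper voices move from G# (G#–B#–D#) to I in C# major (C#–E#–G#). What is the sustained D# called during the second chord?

The harmony at that moment is C# major triad (C#, E#, G#); D# is not a chord tone.
It is held over (the same pitch as the preceding D#) and then sustained as the same pitch into the next harmony.
Sustained through a change of harmony — a pedal tone.

Pedal tone (pedal point).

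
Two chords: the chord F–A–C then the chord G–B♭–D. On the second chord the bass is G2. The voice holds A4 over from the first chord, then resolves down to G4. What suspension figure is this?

At the second chord the bass is G2. The suspended A4 lies a ninth above the bass; after resolving down by step to G4, the interval above the bass becomes an octave.
Suspension figures are named by those two intervals: 9–8.

9–8 suspension.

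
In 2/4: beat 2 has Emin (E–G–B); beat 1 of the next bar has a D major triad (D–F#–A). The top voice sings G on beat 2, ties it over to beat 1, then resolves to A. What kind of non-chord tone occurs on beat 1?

Retardation.

The harmony at that moment is D major triad (D, F#, A); G is not a chord tone.
It is held over (the same pitch as the preceding G) and left by step up to A.
Held over from the previous chord and resolving up by step — a retardation.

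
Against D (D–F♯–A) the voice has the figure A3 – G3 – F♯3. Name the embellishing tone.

G3 is a passing tone.

The harmony at that moment is D major triad (D, F♯, A); G3 is not a chord tone.
It is approached by step down from A3 and left by step down to F♯3.
Step in, step out in the same direction — a passing tone.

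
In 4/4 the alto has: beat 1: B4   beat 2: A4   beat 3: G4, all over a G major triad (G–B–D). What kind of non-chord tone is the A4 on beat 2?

The harmony at that moment is G major triad (G, B, D); A4 is not a chord tone.
It is approached by step down from B4 and left by step down to G4.
Step in, step out in the same direction — a passing tone.

Passing tone.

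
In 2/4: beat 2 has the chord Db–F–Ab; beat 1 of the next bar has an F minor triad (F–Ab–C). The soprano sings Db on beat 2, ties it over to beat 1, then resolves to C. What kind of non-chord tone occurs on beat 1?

Suspension.

The harmony at that moment is F minor triad (F, Ab, C); Db is not a chord tone.
It is held over (the same pitch as the preceding Db) and left by step down to C.
Held over from the previous chord and resolving down by step — a suspension.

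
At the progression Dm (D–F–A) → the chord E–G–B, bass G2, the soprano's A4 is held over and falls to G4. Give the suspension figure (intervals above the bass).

9–8 suspension.

At the second chord the bass is G2. The suspended A4 lies a ninth above the bass; after resolving down by step to G4, the interval above the bass becomes an octave.
Suspension figures are named by those two intervals: 9–8.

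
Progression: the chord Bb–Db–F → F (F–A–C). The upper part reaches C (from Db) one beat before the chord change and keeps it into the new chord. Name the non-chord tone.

C is an anticipation.

The harmony at that moment is Bb minor triad (Bb, Db, F); C is not a chord tone.
It is approached by step down from Db and then sustained as the same pitch into the next harmony.
Arriving early and becoming a chord tone when the harmony changes — an anticipation.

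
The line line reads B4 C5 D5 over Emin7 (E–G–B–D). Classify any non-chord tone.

The harmony at that moment is E minor seventh chord (E, G, B, D); C5 is not a chord tone.
It is approached by step up from B4 and left by step up to D5.
Step in, step out in the same direction — a passing tone.

C5 is a passing tone.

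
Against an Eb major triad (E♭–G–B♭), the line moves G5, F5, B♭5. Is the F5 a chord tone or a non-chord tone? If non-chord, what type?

The harmony at that moment is E♭ major triad (E♭, G, B♭); F5 is not a chord tone.
It is approached by step down from G5 and left by leap up to B♭5.
Step in, leap out — an escape tone.

Non-chord tone — an escape tone.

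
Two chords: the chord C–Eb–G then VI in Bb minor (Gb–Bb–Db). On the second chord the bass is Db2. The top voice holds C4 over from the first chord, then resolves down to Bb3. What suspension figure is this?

7–6 suspension.

At the second chord the bass is Db2. The suspended C4 lies a seventh above the bass; after resolving down by step to Bb3, the interval above the bass becomes a sixth.
Suspension figures are named by those two intervals: 7–6.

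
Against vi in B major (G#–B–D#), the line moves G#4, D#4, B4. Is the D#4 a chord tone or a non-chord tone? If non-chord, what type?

G# minor triad contains G#, B, D#; D# is the fifth, so it is a chord tone.

Chord tone (the fifth of G# minor triad).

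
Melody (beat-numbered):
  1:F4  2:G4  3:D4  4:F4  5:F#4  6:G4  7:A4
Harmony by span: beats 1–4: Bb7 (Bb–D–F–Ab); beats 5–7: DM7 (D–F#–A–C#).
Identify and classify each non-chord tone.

G4 (beat 2) — escape tone; G4 (beat 6) — passing tone.

The harmony at that moment is Bb dominant seventh chord (Bb, D, F, Ab); G4 is not a chord tone.
It is approached by step up from F4 and left by leap down to D4.
Step in, leap out — an escape tone.
The harmony at that moment is D major seventh chord (D, F#, A, C#); G4 is not a chord tone.
It is approached by step up from F#4 and left by step up to A4.
Step in, step out in the same direction — a passing tone.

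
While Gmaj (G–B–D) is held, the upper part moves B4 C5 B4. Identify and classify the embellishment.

C5 is a neighbor tone.

The harmony at that moment is G major triad (G, B, D); C5 is not a chord tone.
It is approached by step up from B4 and left by step down to B4.
Step away and step back to the same note — a neighbor tone (upper neighbor).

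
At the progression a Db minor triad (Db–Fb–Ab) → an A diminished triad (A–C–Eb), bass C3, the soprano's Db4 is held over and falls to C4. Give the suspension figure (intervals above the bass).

9–8 suspension.

At the second chord the bass is C3. The suspended Db4 lies a ninth above the bass; after resolving down by step to C4, the interval above the bass becomes an octave.
Suspension figures are named by those two intervals: 9–8.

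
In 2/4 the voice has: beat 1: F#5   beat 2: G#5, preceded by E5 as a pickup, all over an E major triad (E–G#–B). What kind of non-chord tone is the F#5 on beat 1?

Passing tone.

The harmony at that moment is E major triad (E, G#, B); F#5 is not a chord tone.
It is approached by step up from E5 and left by step up to G#5.
Step in, step out in the same direction — a passing tone.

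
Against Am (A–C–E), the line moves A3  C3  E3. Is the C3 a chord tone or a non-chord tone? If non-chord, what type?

A minor triad contains A, C, E; C is the third, so it is a chord tone.

Chord tone (the third of A minor triad).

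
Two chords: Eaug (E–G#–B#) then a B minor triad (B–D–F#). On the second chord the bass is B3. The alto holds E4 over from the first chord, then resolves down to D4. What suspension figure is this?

At the second chord the bass is B3. The suspended E4 lies a fourth above the bass; after resolving down by step to D4, the interval above the bass becomes a third.
Suspension figures are named by those two intervals: 4–3.

4–3 suspension.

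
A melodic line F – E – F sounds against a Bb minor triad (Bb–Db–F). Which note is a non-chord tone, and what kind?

The harmony at that moment is Bb minor triad (Bb, Db, F); E is not a chord tone.
It is approached by step down from F and left by step up to F.
Step away and step back to the same note — a neighbor tone (lower neighbor).

E is a neighbor tone.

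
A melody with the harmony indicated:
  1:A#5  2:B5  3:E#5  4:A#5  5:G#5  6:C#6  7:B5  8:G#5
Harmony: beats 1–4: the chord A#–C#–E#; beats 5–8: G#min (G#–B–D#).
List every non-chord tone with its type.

The harmony at that moment is A# minor triad (A#, C#, E#); B5 is not a chord tone.
It is approached by step up from A#5 and left by leap down to E#5.
Step in, leap out — an escape tone.
The harmony at that moment is G# minor triad (G#, B, D#); C#6 is not a chord tone.
It is approached by leap up from G#5 and left by step down to B5.
Leap in, step out — an appoggiatura.

B5 (beat 2) — escape tone; C#6 (beat 6) — appoggiatura.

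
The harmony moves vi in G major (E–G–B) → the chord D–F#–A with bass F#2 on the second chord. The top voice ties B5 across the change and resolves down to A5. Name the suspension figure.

4–3 suspension.

At the second chord the bass is F#2. The suspended B5 lies a fourth above the bass; after resolving down by step to A5, the interval above the bass becomes a third.
Suspension figures are named by those two intervals: 4–3.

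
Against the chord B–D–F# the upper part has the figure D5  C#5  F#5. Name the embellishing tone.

The harmony at that moment is B minor triad (B, D, F#); C#5 is not a chord tone.
It is approached by step down from D5 and left by leap up to F#5.
Step in, leap out — an escape tone.

C#5 is an escape tone.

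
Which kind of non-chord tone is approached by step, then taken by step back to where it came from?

Approach: by step. Departure: by step in the opposite direction, back to the starting pitch.
Stepwise on both sides but reversing to return to the same chord tone — a neighbor tone. (Had it continued onward in the same direction it would be a passing tone instead.)

Neighbor tone.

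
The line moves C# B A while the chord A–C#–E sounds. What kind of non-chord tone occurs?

The harmony at that moment is A major triad (A, C#, E); B is not a chord tone.
It is approached by step down from C# and left by step down to A.
Step in, step out in the same direction — a passing tone.

B is a passing tone.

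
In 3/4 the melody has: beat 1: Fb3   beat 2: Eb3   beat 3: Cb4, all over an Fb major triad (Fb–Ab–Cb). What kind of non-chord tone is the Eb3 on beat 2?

Escape tone.

The harmony at that moment is Fb major triad (Fb, Ab, Cb); Eb3 is not a chord tone.
It is approached by step down from Fb3 and left by leap up to Cb4.
Step in, leap out, on a weak beat — an escape tone.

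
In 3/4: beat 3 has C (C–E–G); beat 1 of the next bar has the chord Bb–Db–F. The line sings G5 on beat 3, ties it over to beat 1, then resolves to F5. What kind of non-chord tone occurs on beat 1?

The harmony at that moment is Bb minor triad (Bb, Db, F); G5 is not a chord tone.
It is held over (the same pitch as the preceding G5) and left by step down to F5.
Held over from the previous chord and resolving down by step — a suspension.

Suspension.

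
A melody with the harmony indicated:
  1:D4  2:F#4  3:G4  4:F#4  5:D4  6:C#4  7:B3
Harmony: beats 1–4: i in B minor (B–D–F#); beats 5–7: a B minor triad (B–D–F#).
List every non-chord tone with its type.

G4 (beat 3) — neighbor tone; C#4 (beat 6) — passing tone.

The harmony at that moment is B minor triad (B, D, F#); G4 is not a chord tone.
It is approached by step up from F#4 and left by step down to F#4.
Step away and step back to the same note — a neighbor tone (upper neighbor).
The harmony at that moment is B minor triad (B, D, F#); C#4 is not a chord tone.
It is approached by step down from D4 and left by step down to B3.
Step in, step out in the same direction — a passing tone.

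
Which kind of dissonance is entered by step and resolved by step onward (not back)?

Passing tone.

Approach: by step. Departure: by step, continuing in the same direction.
Stepwise on both sides with no change of direction means the note fills in the space between two different chord tones — a passing tone. (Had it turned back to its starting note it would be a neighbor tone instead.)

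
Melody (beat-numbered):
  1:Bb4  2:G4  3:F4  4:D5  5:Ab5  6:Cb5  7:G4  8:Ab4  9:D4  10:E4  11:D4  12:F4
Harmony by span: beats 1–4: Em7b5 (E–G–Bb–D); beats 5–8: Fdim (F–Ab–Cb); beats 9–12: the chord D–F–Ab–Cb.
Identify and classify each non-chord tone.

The harmony at that moment is E half-diminished seventh chord (E, G, Bb, D); F4 is not a chord tone.
It is approached by step down from G4 and left by leap up to D5.
Step in, leap out — an escape tone.
The harmony at that moment is F diminished triad (F, Ab, Cb); G4 is not a chord tone.
It is approached by leap down from Cb5 and left by step up to Ab4.
Leap in, step out — an appoggiatura.
The harmony at that moment is D diminished seventh chord (D, F, Ab, Cb); E4 is not a chord tone.
It is approached by step up from D4 and left by step down to D4.
Step away and step back to the same note — a neighbor tone (upper neighbor).

F4 (beat 3) — escape tone; G4 (beat 7) — appoggiatura; E4 (beat 10) — neighbor tone.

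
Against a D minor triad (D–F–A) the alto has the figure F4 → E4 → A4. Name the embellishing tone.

E4 is an escape tone.

The harmony at that moment is D minor triad (D, F, A); E4 is not a chord tone.
It is approached by step down from F4 and left by leap up to A4.
Step in, leap out — an escape tone.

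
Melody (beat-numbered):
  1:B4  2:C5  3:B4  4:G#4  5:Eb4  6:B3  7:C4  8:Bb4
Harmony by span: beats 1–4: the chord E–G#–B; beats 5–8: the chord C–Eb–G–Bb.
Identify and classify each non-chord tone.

C5 (beat 2) — neighbor tone; B3 (beat 6) — appoggiatura.

The harmony at that moment is E major triad (E, G#, B); C5 is not a chord tone.
It is approached by step up from B4 and left by step down to B4.
Step away and step back to the same note — a neighbor tone (upper neighbor).
The harmony at that moment is C minor seventh chord (C, Eb, G, Bb); B3 is not a chord tone.
It is approached by leap down from Eb4 and left by step up to C4.
Leap in, step out — an appoggiatura.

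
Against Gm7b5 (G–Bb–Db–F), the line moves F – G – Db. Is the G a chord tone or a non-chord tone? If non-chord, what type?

Chord tone (the root of G half-diminished seventh chord).

G half-diminished seventh chord contains G, Bb, Db, F; G is the root, so it is a chord tone.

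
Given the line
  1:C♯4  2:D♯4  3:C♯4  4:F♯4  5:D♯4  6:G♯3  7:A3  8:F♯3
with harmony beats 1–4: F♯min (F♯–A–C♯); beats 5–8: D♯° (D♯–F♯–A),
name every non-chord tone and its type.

D♯4 (beat 2) — neighbor tone; G♯3 (beat 6) — appoggiatura.

The harmony at that moment is F♯ minor triad (F♯, A, C♯); D♯4 is not a chord tone.
It is approached by step up from C♯4 and left by step down to C♯4.
Step away and step back to the same note — a neighbor tone (upper neighbor).
The harmony at that moment is D♯ diminished triad (D♯, F♯, A); G♯3 is not a chord tone.
It is approached by leap down from D♯4 and left by step up to A3.
Leap in, step out — an appoggiatura.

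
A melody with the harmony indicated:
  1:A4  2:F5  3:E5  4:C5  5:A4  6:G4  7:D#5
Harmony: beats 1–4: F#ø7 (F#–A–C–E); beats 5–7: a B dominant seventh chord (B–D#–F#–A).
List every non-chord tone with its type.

F5 (beat 2) — appoggiatura; G4 (beat 6) — escape tone.

The harmony at that moment is F# half-diminished seventh chord (F#, A, C, E); F5 is not a chord tone.
It is approached by leap up from A4 and left by step down to E5.
Leap in, step out — an appoggiatura.
The harmony at that moment is B dominant seventh chord (B, D#, F#, A); G4 is not a chord tone.
It is approached by step down from A4 and left by leap up to D#5.
Step in, leap out — an escape tone.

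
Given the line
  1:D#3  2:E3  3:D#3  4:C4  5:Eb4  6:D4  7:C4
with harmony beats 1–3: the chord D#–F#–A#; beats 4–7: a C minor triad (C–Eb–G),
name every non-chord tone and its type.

The harmony at that moment is D# minor triad (D#, F#, A#); E3 is not a chord tone.
It is approached by step up from D#3 and left by step down to D#3.
Step away and step back to the same note — a neighbor tone (upper neighbor).
The harmony at that moment is C minor triad (C, Eb, G); D4 is not a chord tone.
It is approached by step down from Eb4 and left by step down to C4.
Step in, step out in the same direction — a passing tone.

E3 (beat 2) — neighbor tone; D4 (beat 6) — passing tone.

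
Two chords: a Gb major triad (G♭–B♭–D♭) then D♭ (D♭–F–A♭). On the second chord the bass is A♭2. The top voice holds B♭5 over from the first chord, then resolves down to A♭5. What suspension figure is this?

9–8 suspension.

At the second chord the bass is A♭2. The suspended B♭5 lies a ninth above the bass; after resolving down by step to A♭5, the interval above the bass becomes an octave.
Suspension figures are named by those two intervals: 9–8.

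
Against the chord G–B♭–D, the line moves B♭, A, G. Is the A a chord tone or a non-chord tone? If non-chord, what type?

Non-chord tone — a passing tone.

The harmony at that moment is G minor triad (G, B♭, D); A is not a chord tone.
It is approached by step down from B♭ and left by step down to G.
Step in, step out in the same direction — a passing tone.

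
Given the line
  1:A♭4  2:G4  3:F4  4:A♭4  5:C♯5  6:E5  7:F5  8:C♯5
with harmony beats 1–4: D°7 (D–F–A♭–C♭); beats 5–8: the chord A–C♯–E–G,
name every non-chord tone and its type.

The harmony at that moment is D diminished seventh chord (D, F, A♭, C♭); G4 is not a chord tone.
It is approached by step down from A♭4 and left by step down to F4.
Step in, step out in the same direction — a passing tone.
The harmony at that moment is A dominant seventh chord (A, C♯, E, G); F5 is not a chord tone.
It is approached by step up from E5 and left by leap down to C♯5.
Step in, leap out — an escape tone.

G4 (beat 2) — passing tone; F5 (beat 7) — escape tone.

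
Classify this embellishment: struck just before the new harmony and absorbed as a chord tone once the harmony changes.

Approach: ahead of the chord change (typically by step), so it is dissonant against the current harmony. Departure: none — the same pitch is restated or held and is a chord tone of the new harmony.
Dissonant first, consonant once the harmony catches up: the note simply arrives early — an anticipation. (The reverse timing, consonant first and dissonant after the change, would be a suspension or retardation.)

Anticipation.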